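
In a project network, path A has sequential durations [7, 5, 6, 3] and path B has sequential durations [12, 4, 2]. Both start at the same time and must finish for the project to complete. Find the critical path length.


Path A total = 7 + 5 + 6 + 3 = 21
Path B total = 12 + 4 + 2 = 18
Critical path = longest path = max(21, 18) = 21

21


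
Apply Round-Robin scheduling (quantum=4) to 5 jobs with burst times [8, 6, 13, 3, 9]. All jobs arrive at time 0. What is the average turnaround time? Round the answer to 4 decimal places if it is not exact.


Time quantum = 4
Execution trace:
  J1 runs 4 units, time = 4
  J2 runs 4 units, time = 8
  J3 runs 4 units, time = 12
  J4 runs 3 units, time = 15
  J5 runs 4 units, time = 19
  J1 runs 4 units, time = 23
  J2 runs 2 units, time = 25
  J3 runs 4 units, time = 29
  J5 runs 4 units, time = 33
  J3 runs 4 units, time = 37
  J5 runs 1 units, time = 38
  J3 runs 1 units, time = 39
Finish times: [23, 25, 39, 15, 38]
Average turnaround = 140/5 = 28.0

28.0


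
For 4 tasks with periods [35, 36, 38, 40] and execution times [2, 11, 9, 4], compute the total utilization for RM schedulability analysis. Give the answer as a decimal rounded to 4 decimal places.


Compute individual utilizations (exact fractions):
  Task 1: C/T = 2/35 (approx. 0.0571)
  Task 2: C/T = 11/36 (approx. 0.3056)
  Task 3: C/T = 9/38 (approx. 0.2368)
  Task 4: C/T = 4/40 = 1/10 (approx. 0.1)
Total utilization U = 2/35 + 11/36 + 9/38 + 1/10 = 16747/23940
Rounded to 4 decimal places: U = 0.6995
RM (Liu & Layland) bound for 4 tasks = 0.756828; compare with U = 16747/23940 (approx. 0.699541)
U <= bound, so schedulable by RM sufficient condition.

0.6995


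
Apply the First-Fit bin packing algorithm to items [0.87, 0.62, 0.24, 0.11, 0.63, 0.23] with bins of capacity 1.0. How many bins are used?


Place items sequentially using First-Fit:
  Item 0.87 -> new Bin 1
  Item 0.62 -> new Bin 2
  Item 0.24 -> Bin 2 (now 0.86)
  Item 0.11 -> Bin 1 (now 0.98)
  Item 0.63 -> new Bin 3
  Item 0.23 -> Bin 3 (now 0.86)
Total bins used = 3

3


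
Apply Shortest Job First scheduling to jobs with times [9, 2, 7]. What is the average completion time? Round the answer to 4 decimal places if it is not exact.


SJF order (ascending): [2, 7, 9]
Completion times:
  Job 1: burst=2, C=2
  Job 2: burst=7, C=9
  Job 3: burst=9, C=18
Average completion = 29/3 = 9.6667

9.6667


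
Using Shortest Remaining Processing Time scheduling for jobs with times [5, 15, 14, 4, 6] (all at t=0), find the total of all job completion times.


Since all jobs arrive at t=0, SRPT equals SPT ordering.
SPT order: [4, 5, 6, 14, 15]
Completion times:
  Job 1: p=4, C=4
  Job 2: p=5, C=9
  Job 3: p=6, C=15
  Job 4: p=14, C=29
  Job 5: p=15, C=44
Total completion time = 4 + 9 + 15 + 29 + 44 = 101

101


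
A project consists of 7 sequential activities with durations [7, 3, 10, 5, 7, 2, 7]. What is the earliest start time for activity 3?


Activity 3 starts after activities 1 through 2 complete.
Predecessor durations: [7, 3]
ES = 7 + 3 = 10

10


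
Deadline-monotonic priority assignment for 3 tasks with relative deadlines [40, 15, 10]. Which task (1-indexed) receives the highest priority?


Sort tasks by relative deadline (ascending):
  Task 3: deadline = 10
  Task 2: deadline = 15
  Task 1: deadline = 40
Priority order (highest first): [3, 2, 1]
Highest priority task = 3

3


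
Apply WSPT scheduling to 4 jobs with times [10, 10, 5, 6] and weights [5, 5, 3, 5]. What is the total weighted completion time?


Compute p/w ratios and sort ascending (WSPT): [(6, 5), (5, 3), (10, 5), (10, 5)]
Compute weighted completion times:
  Job (p=6,w=5): C=6, w*C=5*6=30
  Job (p=5,w=3): C=11, w*C=3*11=33
  Job (p=10,w=5): C=21, w*C=5*21=105
  Job (p=10,w=5): C=31, w*C=5*31=155
Total weighted completion time = 323

323


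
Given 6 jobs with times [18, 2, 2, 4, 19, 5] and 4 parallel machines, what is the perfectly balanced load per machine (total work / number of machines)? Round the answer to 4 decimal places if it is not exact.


Total processing time = 18 + 2 + 2 + 4 + 19 + 5 = 50
Number of machines = 4
Ideal balanced load = 50 / 4 = 12.5

12.5


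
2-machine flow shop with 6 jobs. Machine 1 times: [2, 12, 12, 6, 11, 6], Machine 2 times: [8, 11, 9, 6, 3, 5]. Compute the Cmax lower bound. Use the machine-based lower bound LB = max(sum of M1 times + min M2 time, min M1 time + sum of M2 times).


LB1 = sum(M1 times) + min(M2 times) = 49 + 3 = 52
LB2 = min(M1 times) + sum(M2 times) = 2 + 42 = 44
Lower bound = max(LB1, LB2) = max(52, 44) = 52

52


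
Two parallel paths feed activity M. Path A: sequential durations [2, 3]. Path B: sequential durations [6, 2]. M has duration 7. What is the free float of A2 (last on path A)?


ES(A2) = sum of predecessors on chain A = 2
EF(A2) = ES + duration = 2 + 3 = 5
Successor of A2 is M. ES(M) = max(sum(A), sum(B)) = max(5, 8) = 8
Free float = ES(successor) - EF(current) = 8 - 5 = 3

3


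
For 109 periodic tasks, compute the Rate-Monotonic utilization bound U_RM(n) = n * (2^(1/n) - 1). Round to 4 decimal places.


Compute 2^(1/109) = 1.0063794108
Subtract 1: 1.0063794108 - 1 = 0.0063794108
Multiply by n: 109 * 0.0063794108 = 0.6953557772
Round to 4 dp: 0.6954

0.6954


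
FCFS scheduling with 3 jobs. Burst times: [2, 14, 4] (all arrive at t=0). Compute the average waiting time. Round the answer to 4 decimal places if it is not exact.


FCFS order (as given): [2, 14, 4]
Waiting times:
  Job 1: wait = 0
  Job 2: wait = 2
  Job 3: wait = 16
Sum of waiting times = 18
Average waiting time = 18/3 = 6.0

6.0


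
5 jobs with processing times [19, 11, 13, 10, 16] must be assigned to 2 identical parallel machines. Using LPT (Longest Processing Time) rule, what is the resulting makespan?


Sort jobs in decreasing order (LPT): [19, 16, 13, 11, 10]
Assign each job to the least loaded machine:
  Machine 1: jobs [19, 11], load = 30
  Machine 2: jobs [16, 13, 10], load = 39
Makespan = max load = 39

39


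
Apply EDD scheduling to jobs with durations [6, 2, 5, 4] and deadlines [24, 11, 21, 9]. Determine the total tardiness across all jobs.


Sort by due date (EDD order): [(4, 9), (2, 11), (5, 21), (6, 24)]
Compute completion times and tardiness:
  Job 1: p=4, d=9, C=4, tardiness=max(0,4-9)=0
  Job 2: p=2, d=11, C=6, tardiness=max(0,6-11)=0
  Job 3: p=5, d=21, C=11, tardiness=max(0,11-21)=0
  Job 4: p=6, d=24, C=17, tardiness=max(0,17-24)=0
Total tardiness = 0

0


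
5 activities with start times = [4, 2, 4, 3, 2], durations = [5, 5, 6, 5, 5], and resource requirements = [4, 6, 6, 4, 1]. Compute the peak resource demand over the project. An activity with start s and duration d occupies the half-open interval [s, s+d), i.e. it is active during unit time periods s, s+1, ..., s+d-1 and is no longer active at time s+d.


Each activity i is active on [start_i, start_i + duration_i).
Compute total resource usage per time slot:
  t=0: active resources = [], total = 0
  t=1: active resources = [], total = 0
  t=2: active resources = [6, 1], total = 7
  t=3: active resources = [6, 4, 1], total = 11
  t=4: active resources = [4, 6, 6, 4, 1], total = 21
  t=5: active resources = [4, 6, 6, 4, 1], total = 21
  t=6: active resources = [4, 6, 6, 4, 1], total = 21
  t=7: active resources = [4, 6, 4], total = 14
  t=8: active resources = [4, 6], total = 10
  t=9: active resources = [6], total = 6
Peak resource demand = 21

21


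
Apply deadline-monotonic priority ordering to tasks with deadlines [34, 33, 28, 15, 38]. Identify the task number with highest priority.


Sort tasks by relative deadline (ascending):
  Task 4: deadline = 15
  Task 3: deadline = 28
  Task 2: deadline = 33
  Task 1: deadline = 34
  Task 5: deadline = 38
Priority order (highest first): [4, 3, 2, 1, 5]
Highest priority task = 4

4


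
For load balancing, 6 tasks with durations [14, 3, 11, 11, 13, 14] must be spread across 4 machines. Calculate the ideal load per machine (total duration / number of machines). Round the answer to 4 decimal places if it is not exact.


Total processing time = 14 + 3 + 11 + 11 + 13 + 14 = 66
Number of machines = 4
Ideal balanced load = 66 / 4 = 16.5

16.5


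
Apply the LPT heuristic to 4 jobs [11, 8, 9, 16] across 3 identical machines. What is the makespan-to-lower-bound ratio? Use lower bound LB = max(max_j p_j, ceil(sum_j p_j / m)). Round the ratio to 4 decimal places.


LPT order: [16, 11, 9, 8]
Machine loads after assignment: [16, 11, 17]
LPT makespan = 17
Lower bound = max(max_job, ceil(total/3)) = max(16, 15) = 16
Ratio = 17 / 16 = 1.0625

1.0625


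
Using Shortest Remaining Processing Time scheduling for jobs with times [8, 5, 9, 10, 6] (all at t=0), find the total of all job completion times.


Since all jobs arrive at t=0, SRPT equals SPT ordering.
SPT order: [5, 6, 8, 9, 10]
Completion times:
  Job 1: p=5, C=5
  Job 2: p=6, C=11
  Job 3: p=8, C=19
  Job 4: p=9, C=28
  Job 5: p=10, C=38
Total completion time = 5 + 11 + 19 + 28 + 38 = 101

101


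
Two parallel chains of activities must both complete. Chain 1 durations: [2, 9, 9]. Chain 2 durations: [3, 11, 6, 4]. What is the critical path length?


Path A total = 2 + 9 + 9 = 20
Path B total = 3 + 11 + 6 + 4 = 24
Critical path = longest path = max(20, 24) = 24

24


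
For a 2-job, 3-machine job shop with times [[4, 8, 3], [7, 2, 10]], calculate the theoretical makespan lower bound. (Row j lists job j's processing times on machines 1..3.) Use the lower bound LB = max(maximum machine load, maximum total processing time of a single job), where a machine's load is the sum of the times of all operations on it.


Machine loads:
  Machine 1: 4 + 7 = 11
  Machine 2: 8 + 2 = 10
  Machine 3: 3 + 10 = 13
Max machine load = 13
Job totals:
  Job 1: 15
  Job 2: 19
Max job total = 19
Lower bound = max(13, 19) = 19

19


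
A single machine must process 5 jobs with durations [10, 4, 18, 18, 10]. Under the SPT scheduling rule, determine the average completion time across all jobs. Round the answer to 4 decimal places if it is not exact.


Sort jobs by processing time (SPT order): [4, 10, 10, 18, 18]
Compute completion times sequentially:
  Job 1: processing = 4, completes at 4
  Job 2: processing = 10, completes at 14
  Job 3: processing = 10, completes at 24
  Job 4: processing = 18, completes at 42
  Job 5: processing = 18, completes at 60
Sum of completion times = 144
Average completion time = 144/5 = 28.8

28.8


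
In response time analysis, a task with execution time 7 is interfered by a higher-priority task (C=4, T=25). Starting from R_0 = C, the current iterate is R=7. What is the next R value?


R_next = C + ceil(R_prev / T_hp) * C_hp
ceil(7 / 25) = ceil(0.28) = 1
Interference = 1 * 4 = 4
R_next = 7 + 4 = 11

11


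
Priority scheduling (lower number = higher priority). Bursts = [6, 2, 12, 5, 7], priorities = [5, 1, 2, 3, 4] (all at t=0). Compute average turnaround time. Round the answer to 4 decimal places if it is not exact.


Sort by priority (ascending = highest first):
Order: [(1, 2), (2, 12), (3, 5), (4, 7), (5, 6)]
Completion times:
  Priority 1, burst=2, C=2
  Priority 2, burst=12, C=14
  Priority 3, burst=5, C=19
  Priority 4, burst=7, C=26
  Priority 5, burst=6, C=32
Average turnaround = 93/5 = 18.6

18.6


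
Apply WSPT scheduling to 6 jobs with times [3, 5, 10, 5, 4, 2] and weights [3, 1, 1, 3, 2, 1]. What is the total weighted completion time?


Compute p/w ratios and sort ascending (WSPT): [(3, 3), (5, 3), (4, 2), (2, 1), (5, 1), (10, 1)]
Compute weighted completion times:
  Job (p=3,w=3): C=3, w*C=3*3=9
  Job (p=5,w=3): C=8, w*C=3*8=24
  Job (p=4,w=2): C=12, w*C=2*12=24
  Job (p=2,w=1): C=14, w*C=1*14=14
  Job (p=5,w=1): C=19, w*C=1*19=19
  Job (p=10,w=1): C=29, w*C=1*29=29
Total weighted completion time = 119

119


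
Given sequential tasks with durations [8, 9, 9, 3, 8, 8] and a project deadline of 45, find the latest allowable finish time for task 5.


LF(activity 5) = deadline - sum of successor durations
Successors: activities 6 through 6 with durations [8]
Sum of successor durations = 8
LF = 45 - 8 = 37

37


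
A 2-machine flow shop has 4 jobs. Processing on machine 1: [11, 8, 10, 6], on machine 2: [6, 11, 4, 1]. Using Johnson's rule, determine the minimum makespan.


Apply Johnson's rule:
  Group 1 (a <= b): [(2, 8, 11)]
  Group 2 (a > b): [(1, 11, 6), (3, 10, 4), (4, 6, 1)]
Optimal job order: [2, 1, 3, 4]
Schedule:
  Job 2: M1 done at 8, M2 done at 19
  Job 1: M1 done at 19, M2 done at 25
  Job 3: M1 done at 29, M2 done at 33
  Job 4: M1 done at 35, M2 done at 36
Makespan = 36

36


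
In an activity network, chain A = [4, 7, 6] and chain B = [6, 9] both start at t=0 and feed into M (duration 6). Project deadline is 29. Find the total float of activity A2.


Forward pass: ES(A2) = sum of predecessors on chain A = 4
EF = ES + duration = 4 + 7 = 11
Backward pass: LF(M) = deadline = 29; LS(M) = 29 - 6 = 23
LF(A2) = LS(M) - sum(successors on chain A) = 23 - 6 = 17
LS = LF - duration = 17 - 7 = 10
Total float = LS - ES = 10 - 4 = 6

6


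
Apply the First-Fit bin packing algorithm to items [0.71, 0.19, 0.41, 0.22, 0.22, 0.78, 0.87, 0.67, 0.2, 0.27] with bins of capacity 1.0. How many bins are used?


Place items sequentially using First-Fit:
  Item 0.71 -> new Bin 1
  Item 0.19 -> Bin 1 (now 0.9)
  Item 0.41 -> new Bin 2
  Item 0.22 -> Bin 2 (now 0.63)
  Item 0.22 -> Bin 2 (now 0.85)
  Item 0.78 -> new Bin 3
  Item 0.87 -> new Bin 4
  Item 0.67 -> new Bin 5
  Item 0.2 -> Bin 3 (now 0.98)
  Item 0.27 -> Bin 5 (now 0.94)
Total bins used = 5

5


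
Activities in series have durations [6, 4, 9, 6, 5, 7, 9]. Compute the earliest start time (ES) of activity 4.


Activity 4 starts after activities 1 through 3 complete.
Predecessor durations: [6, 4, 9]
ES = 6 + 4 + 9 = 19

19


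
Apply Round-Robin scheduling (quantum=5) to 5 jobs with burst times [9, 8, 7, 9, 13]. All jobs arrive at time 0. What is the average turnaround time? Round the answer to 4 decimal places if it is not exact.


Time quantum = 5
Execution trace:
  J1 runs 5 units, time = 5
  J2 runs 5 units, time = 10
  J3 runs 5 units, time = 15
  J4 runs 5 units, time = 20
  J5 runs 5 units, time = 25
  J1 runs 4 units, time = 29
  J2 runs 3 units, time = 32
  J3 runs 2 units, time = 34
  J4 runs 4 units, time = 38
  J5 runs 5 units, time = 43
  J5 runs 3 units, time = 46
Finish times: [29, 32, 34, 38, 46]
Average turnaround = 179/5 = 35.8

35.8


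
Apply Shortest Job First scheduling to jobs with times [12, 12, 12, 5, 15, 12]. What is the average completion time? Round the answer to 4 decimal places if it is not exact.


SJF order (ascending): [5, 12, 12, 12, 12, 15]
Completion times:
  Job 1: burst=5, C=5
  Job 2: burst=12, C=17
  Job 3: burst=12, C=29
  Job 4: burst=12, C=41
  Job 5: burst=12, C=53
  Job 6: burst=15, C=68
Average completion = 213/6 = 35.5

35.5


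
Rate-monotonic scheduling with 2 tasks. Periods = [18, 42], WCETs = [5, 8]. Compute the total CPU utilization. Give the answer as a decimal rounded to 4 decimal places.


Compute individual utilizations (exact fractions):
  Task 1: C/T = 5/18 (approx. 0.2778)
  Task 2: C/T = 8/42 = 4/21 (approx. 0.1905)
Total utilization U = 5/18 + 4/21 = 59/126
Rounded to 4 decimal places: U = 0.4683
RM (Liu & Layland) bound for 2 tasks = 0.828427; compare with U = 59/126 (approx. 0.468254)
U <= bound, so schedulable by RM sufficient condition.

0.4683


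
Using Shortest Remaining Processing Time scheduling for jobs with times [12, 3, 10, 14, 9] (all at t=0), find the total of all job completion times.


Since all jobs arrive at t=0, SRPT equals SPT ordering.
SPT order: [3, 9, 10, 12, 14]
Completion times:
  Job 1: p=3, C=3
  Job 2: p=9, C=12
  Job 3: p=10, C=22
  Job 4: p=12, C=34
  Job 5: p=14, C=48
Total completion time = 3 + 12 + 22 + 34 + 48 = 119

119


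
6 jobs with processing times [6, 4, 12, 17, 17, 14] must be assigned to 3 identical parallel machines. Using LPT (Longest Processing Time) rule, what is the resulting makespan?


Sort jobs in decreasing order (LPT): [17, 17, 14, 12, 6, 4]
Assign each job to the least loaded machine:
  Machine 1: jobs [17, 6], load = 23
  Machine 2: jobs [17, 4], load = 21
  Machine 3: jobs [14, 12], load = 26
Makespan = max load = 26

26


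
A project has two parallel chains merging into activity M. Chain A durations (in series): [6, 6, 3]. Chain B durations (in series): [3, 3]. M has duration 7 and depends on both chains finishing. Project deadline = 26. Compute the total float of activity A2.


Forward pass: ES(A2) = sum of predecessors on chain A = 6
EF = ES + duration = 6 + 6 = 12
Backward pass: LF(M) = deadline = 26; LS(M) = 26 - 7 = 19
LF(A2) = LS(M) - sum(successors on chain A) = 19 - 3 = 16
LS = LF - duration = 16 - 6 = 10
Total float = LS - ES = 10 - 6 = 4

4


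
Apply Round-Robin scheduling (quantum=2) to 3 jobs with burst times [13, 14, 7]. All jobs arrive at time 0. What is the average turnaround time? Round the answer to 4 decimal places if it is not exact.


Time quantum = 2
Execution trace:
  J1 runs 2 units, time = 2
  J2 runs 2 units, time = 4
  J3 runs 2 units, time = 6
  J1 runs 2 units, time = 8
  J2 runs 2 units, time = 10
  J3 runs 2 units, time = 12
  J1 runs 2 units, time = 14
  J2 runs 2 units, time = 16
  J3 runs 2 units, time = 18
  J1 runs 2 units, time = 20
  J2 runs 2 units, time = 22
  J3 runs 1 units, time = 23
  J1 runs 2 units, time = 25
  J2 runs 2 units, time = 27
  J1 runs 2 units, time = 29
  J2 runs 2 units, time = 31
  J1 runs 1 units, time = 32
  J2 runs 2 units, time = 34
Finish times: [32, 34, 23]
Average turnaround = 89/3 = 29.6667

29.6667


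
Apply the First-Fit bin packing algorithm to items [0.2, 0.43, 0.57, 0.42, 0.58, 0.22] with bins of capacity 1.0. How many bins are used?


Place items sequentially using First-Fit:
  Item 0.2 -> new Bin 1
  Item 0.43 -> Bin 1 (now 0.63)
  Item 0.57 -> new Bin 2
  Item 0.42 -> Bin 2 (now 0.99)
  Item 0.58 -> new Bin 3
  Item 0.22 -> Bin 1 (now 0.85)
Total bins used = 3

3


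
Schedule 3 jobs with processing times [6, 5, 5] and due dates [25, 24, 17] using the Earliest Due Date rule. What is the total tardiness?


Sort by due date (EDD order): [(5, 17), (5, 24), (6, 25)]
Compute completion times and tardiness:
  Job 1: p=5, d=17, C=5, tardiness=max(0,5-17)=0
  Job 2: p=5, d=24, C=10, tardiness=max(0,10-24)=0
  Job 3: p=6, d=25, C=16, tardiness=max(0,16-25)=0
Total tardiness = 0

0


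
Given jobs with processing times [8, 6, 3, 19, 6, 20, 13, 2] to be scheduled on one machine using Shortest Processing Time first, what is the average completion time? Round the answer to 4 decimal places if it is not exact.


Sort jobs by processing time (SPT order): [2, 3, 6, 6, 8, 13, 19, 20]
Compute completion times sequentially:
  Job 1: processing = 2, completes at 2
  Job 2: processing = 3, completes at 5
  Job 3: processing = 6, completes at 11
  Job 4: processing = 6, completes at 17
  Job 5: processing = 8, completes at 25
  Job 6: processing = 13, completes at 38
  Job 7: processing = 19, completes at 57
  Job 8: processing = 20, completes at 77
Sum of completion times = 232
Average completion time = 232/8 = 29.0

29.0


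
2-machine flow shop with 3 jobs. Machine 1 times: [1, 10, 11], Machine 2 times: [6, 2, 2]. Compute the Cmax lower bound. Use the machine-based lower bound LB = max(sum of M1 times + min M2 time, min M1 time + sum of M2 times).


LB1 = sum(M1 times) + min(M2 times) = 22 + 2 = 24
LB2 = min(M1 times) + sum(M2 times) = 1 + 10 = 11
Lower bound = max(LB1, LB2) = max(24, 11) = 24

24


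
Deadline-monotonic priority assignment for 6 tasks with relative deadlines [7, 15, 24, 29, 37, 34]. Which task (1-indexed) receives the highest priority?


Sort tasks by relative deadline (ascending):
  Task 1: deadline = 7
  Task 2: deadline = 15
  Task 3: deadline = 24
  Task 4: deadline = 29
  Task 6: deadline = 34
  Task 5: deadline = 37
Priority order (highest first): [1, 2, 3, 4, 6, 5]
Highest priority task = 1

1


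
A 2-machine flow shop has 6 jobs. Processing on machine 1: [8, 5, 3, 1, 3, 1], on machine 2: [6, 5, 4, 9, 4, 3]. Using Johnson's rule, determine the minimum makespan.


Apply Johnson's rule:
  Group 1 (a <= b): [(4, 1, 9), (6, 1, 3), (3, 3, 4), (5, 3, 4), (2, 5, 5)]
  Group 2 (a > b): [(1, 8, 6)]
Optimal job order: [4, 6, 3, 5, 2, 1]
Schedule:
  Job 4: M1 done at 1, M2 done at 10
  Job 6: M1 done at 2, M2 done at 13
  Job 3: M1 done at 5, M2 done at 17
  Job 5: M1 done at 8, M2 done at 21
  Job 2: M1 done at 13, M2 done at 26
  Job 1: M1 done at 21, M2 done at 32
Makespan = 32

32


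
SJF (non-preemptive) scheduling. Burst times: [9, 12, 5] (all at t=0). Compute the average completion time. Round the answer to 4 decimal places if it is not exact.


SJF order (ascending): [5, 9, 12]
Completion times:
  Job 1: burst=5, C=5
  Job 2: burst=9, C=14
  Job 3: burst=12, C=26
Average completion = 45/3 = 15.0

15.0


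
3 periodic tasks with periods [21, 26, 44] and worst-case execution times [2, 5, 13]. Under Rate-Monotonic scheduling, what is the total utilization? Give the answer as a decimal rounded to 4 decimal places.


Compute individual utilizations (exact fractions):
  Task 1: C/T = 2/21 (approx. 0.0952)
  Task 2: C/T = 5/26 (approx. 0.1923)
  Task 3: C/T = 13/44 (approx. 0.2955)
Total utilization U = 2/21 + 5/26 + 13/44 = 7003/12012
Rounded to 4 decimal places: U = 0.5830
RM (Liu & Layland) bound for 3 tasks = 0.779763; compare with U = 7003/12012 (approx. 0.583000)
U <= bound, so schedulable by RM sufficient condition.

0.5830


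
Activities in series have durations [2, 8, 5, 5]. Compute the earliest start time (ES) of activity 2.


Activity 2 starts after activities 1 through 1 complete.
Predecessor durations: [2]
ES = 2 = 2

2


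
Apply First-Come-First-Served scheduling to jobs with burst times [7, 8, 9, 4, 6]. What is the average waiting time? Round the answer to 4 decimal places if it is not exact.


FCFS order (as given): [7, 8, 9, 4, 6]
Waiting times:
  Job 1: wait = 0
  Job 2: wait = 7
  Job 3: wait = 15
  Job 4: wait = 24
  Job 5: wait = 28
Sum of waiting times = 74
Average waiting time = 74/5 = 14.8

14.8


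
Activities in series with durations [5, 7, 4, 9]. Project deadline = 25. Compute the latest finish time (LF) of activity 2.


LF(activity 2) = deadline - sum of successor durations
Successors: activities 3 through 4 with durations [4, 9]
Sum of successor durations = 13
LF = 25 - 13 = 12

12


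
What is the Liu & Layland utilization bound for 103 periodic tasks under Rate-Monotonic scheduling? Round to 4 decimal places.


Compute 2^(1/103) = 1.0067522788
Subtract 1: 1.0067522788 - 1 = 0.0067522788
Multiply by n: 103 * 0.0067522788 = 0.6954847164
Round to 4 dp: 0.6955

0.6955


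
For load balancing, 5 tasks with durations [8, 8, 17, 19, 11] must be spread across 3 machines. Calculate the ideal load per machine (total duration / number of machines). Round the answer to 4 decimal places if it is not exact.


Total processing time = 8 + 8 + 17 + 19 + 11 = 63
Number of machines = 3
Ideal balanced load = 63 / 3 = 21.0

21.0


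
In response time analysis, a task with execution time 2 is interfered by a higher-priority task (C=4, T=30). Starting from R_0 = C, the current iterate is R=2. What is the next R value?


R_next = C + ceil(R_prev / T_hp) * C_hp
ceil(2 / 30) = ceil(0.0667) = 1
Interference = 1 * 4 = 4
R_next = 2 + 4 = 6

6


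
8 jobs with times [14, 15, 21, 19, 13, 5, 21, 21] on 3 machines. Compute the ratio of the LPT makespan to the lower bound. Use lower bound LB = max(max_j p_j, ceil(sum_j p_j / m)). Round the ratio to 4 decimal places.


LPT order: [21, 21, 21, 19, 15, 14, 13, 5]
Machine loads after assignment: [40, 41, 48]
LPT makespan = 48
Lower bound = max(max_job, ceil(total/3)) = max(21, 43) = 43
Ratio = 48 / 43 = 1.1163

1.1163


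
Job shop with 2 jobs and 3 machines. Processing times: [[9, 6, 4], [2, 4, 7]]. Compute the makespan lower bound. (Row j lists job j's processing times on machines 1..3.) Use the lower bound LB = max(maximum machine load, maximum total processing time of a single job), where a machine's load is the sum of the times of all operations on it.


Machine loads:
  Machine 1: 9 + 2 = 11
  Machine 2: 6 + 4 = 10
  Machine 3: 4 + 7 = 11
Max machine load = 11
Job totals:
  Job 1: 19
  Job 2: 13
Max job total = 19
Lower bound = max(11, 19) = 19

19


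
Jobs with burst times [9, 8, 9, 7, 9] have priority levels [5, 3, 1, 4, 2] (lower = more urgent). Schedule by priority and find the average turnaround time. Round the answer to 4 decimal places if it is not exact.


Sort by priority (ascending = highest first):
Order: [(1, 9), (2, 9), (3, 8), (4, 7), (5, 9)]
Completion times:
  Priority 1, burst=9, C=9
  Priority 2, burst=9, C=18
  Priority 3, burst=8, C=26
  Priority 4, burst=7, C=33
  Priority 5, burst=9, C=42
Average turnaround = 128/5 = 25.6

25.6


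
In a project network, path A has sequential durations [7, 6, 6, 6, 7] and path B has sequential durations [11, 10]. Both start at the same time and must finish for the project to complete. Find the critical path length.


Path A total = 7 + 6 + 6 + 6 + 7 = 32
Path B total = 11 + 10 = 21
Critical path = longest path = max(32, 21) = 32

32


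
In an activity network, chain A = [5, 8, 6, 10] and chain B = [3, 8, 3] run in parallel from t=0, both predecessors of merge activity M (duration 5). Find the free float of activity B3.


ES(B3) = sum of predecessors on chain B = 11
EF(B3) = ES + duration = 11 + 3 = 14
Successor of B3 is M. ES(M) = max(sum(A), sum(B)) = max(29, 14) = 29
Free float = ES(successor) - EF(current) = 29 - 14 = 15

15


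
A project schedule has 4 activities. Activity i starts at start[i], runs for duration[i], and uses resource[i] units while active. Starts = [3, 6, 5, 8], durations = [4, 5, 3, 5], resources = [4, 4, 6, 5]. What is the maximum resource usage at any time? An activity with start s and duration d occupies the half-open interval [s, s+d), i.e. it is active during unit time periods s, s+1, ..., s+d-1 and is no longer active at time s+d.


Each activity i is active on [start_i, start_i + duration_i).
Compute total resource usage per time slot:
  t=0: active resources = [], total = 0
  t=1: active resources = [], total = 0
  t=2: active resources = [], total = 0
  t=3: active resources = [4], total = 4
  t=4: active resources = [4], total = 4
  t=5: active resources = [4, 6], total = 10
  t=6: active resources = [4, 4, 6], total = 14
  t=7: active resources = [4, 6], total = 10
  t=8: active resources = [4, 5], total = 9
  t=9: active resources = [4, 5], total = 9
  t=10: active resources = [4, 5], total = 9
  t=11: active resources = [5], total = 5
  t=12: active resources = [5], total = 5
Peak resource demand = 14

14


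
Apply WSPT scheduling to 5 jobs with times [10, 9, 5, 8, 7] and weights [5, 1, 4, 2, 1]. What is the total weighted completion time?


Compute p/w ratios and sort ascending (WSPT): [(5, 4), (10, 5), (8, 2), (7, 1), (9, 1)]
Compute weighted completion times:
  Job (p=5,w=4): C=5, w*C=4*5=20
  Job (p=10,w=5): C=15, w*C=5*15=75
  Job (p=8,w=2): C=23, w*C=2*23=46
  Job (p=7,w=1): C=30, w*C=1*30=30
  Job (p=9,w=1): C=39, w*C=1*39=39
Total weighted completion time = 210

210


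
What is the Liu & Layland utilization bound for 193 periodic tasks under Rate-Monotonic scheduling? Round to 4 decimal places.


Compute 2^(1/193) = 1.0035978931
Subtract 1: 1.0035978931 - 1 = 0.0035978931
Multiply by n: 193 * 0.0035978931 = 0.6943933683
Round to 4 dp: 0.6944

0.6944


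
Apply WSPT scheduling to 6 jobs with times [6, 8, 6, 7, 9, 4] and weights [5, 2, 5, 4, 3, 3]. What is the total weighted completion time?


Compute p/w ratios and sort ascending (WSPT): [(6, 5), (6, 5), (4, 3), (7, 4), (9, 3), (8, 2)]
Compute weighted completion times:
  Job (p=6,w=5): C=6, w*C=5*6=30
  Job (p=6,w=5): C=12, w*C=5*12=60
  Job (p=4,w=3): C=16, w*C=3*16=48
  Job (p=7,w=4): C=23, w*C=4*23=92
  Job (p=9,w=3): C=32, w*C=3*32=96
  Job (p=8,w=2): C=40, w*C=2*40=80
Total weighted completion time = 406

406


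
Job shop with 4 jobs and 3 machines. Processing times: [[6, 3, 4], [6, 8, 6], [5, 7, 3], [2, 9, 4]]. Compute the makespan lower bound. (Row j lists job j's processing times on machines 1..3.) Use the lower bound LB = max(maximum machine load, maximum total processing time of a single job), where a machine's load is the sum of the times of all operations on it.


Machine loads:
  Machine 1: 6 + 6 + 5 + 2 = 19
  Machine 2: 3 + 8 + 7 + 9 = 27
  Machine 3: 4 + 6 + 3 + 4 = 17
Max machine load = 27
Job totals:
  Job 1: 13
  Job 2: 20
  Job 3: 15
  Job 4: 15
Max job total = 20
Lower bound = max(27, 20) = 27

27


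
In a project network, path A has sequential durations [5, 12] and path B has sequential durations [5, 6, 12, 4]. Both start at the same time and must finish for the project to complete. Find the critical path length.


Path A total = 5 + 12 = 17
Path B total = 5 + 6 + 12 + 4 = 27
Critical path = longest path = max(17, 27) = 27

27


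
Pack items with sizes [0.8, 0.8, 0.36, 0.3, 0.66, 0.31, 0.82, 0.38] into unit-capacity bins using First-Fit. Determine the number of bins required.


Place items sequentially using First-Fit:
  Item 0.8 -> new Bin 1
  Item 0.8 -> new Bin 2
  Item 0.36 -> new Bin 3
  Item 0.3 -> Bin 3 (now 0.66)
  Item 0.66 -> new Bin 4
  Item 0.31 -> Bin 3 (now 0.97)
  Item 0.82 -> new Bin 5
  Item 0.38 -> new Bin 6
Total bins used = 6

6


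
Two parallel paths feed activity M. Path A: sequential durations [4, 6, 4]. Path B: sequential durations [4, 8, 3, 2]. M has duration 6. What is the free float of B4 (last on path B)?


ES(B4) = sum of predecessors on chain B = 15
EF(B4) = ES + duration = 15 + 2 = 17
Successor of B4 is M. ES(M) = max(sum(A), sum(B)) = max(14, 17) = 17
Free float = ES(successor) - EF(current) = 17 - 17 = 0

0


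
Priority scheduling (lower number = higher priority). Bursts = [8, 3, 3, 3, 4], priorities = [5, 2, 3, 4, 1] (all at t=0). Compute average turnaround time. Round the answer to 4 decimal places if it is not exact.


Sort by priority (ascending = highest first):
Order: [(1, 4), (2, 3), (3, 3), (4, 3), (5, 8)]
Completion times:
  Priority 1, burst=4, C=4
  Priority 2, burst=3, C=7
  Priority 3, burst=3, C=10
  Priority 4, burst=3, C=13
  Priority 5, burst=8, C=21
Average turnaround = 55/5 = 11.0

11.0


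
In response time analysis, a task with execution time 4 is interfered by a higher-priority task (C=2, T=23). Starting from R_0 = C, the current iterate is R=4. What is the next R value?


R_next = C + ceil(R_prev / T_hp) * C_hp
ceil(4 / 23) = ceil(0.1739) = 1
Interference = 1 * 2 = 2
R_next = 4 + 2 = 6

6


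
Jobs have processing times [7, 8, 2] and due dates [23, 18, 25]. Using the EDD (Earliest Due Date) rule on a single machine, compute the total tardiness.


Sort by due date (EDD order): [(8, 18), (7, 23), (2, 25)]
Compute completion times and tardiness:
  Job 1: p=8, d=18, C=8, tardiness=max(0,8-18)=0
  Job 2: p=7, d=23, C=15, tardiness=max(0,15-23)=0
  Job 3: p=2, d=25, C=17, tardiness=max(0,17-25)=0
Total tardiness = 0

0


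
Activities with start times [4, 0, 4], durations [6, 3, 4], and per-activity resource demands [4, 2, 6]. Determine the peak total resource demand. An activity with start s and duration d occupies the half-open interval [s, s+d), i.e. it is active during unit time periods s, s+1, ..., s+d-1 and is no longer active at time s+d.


Each activity i is active on [start_i, start_i + duration_i).
Compute total resource usage per time slot:
  t=0: active resources = [2], total = 2
  t=1: active resources = [2], total = 2
  t=2: active resources = [2], total = 2
  t=3: active resources = [], total = 0
  t=4: active resources = [4, 6], total = 10
  t=5: active resources = [4, 6], total = 10
  t=6: active resources = [4, 6], total = 10
  t=7: active resources = [4, 6], total = 10
  t=8: active resources = [4], total = 4
  t=9: active resources = [4], total = 4
Peak resource demand = 10

10


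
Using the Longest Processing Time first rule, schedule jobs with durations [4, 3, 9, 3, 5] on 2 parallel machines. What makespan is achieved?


Sort jobs in decreasing order (LPT): [9, 5, 4, 3, 3]
Assign each job to the least loaded machine:
  Machine 1: jobs [9, 3], load = 12
  Machine 2: jobs [5, 4, 3], load = 12
Makespan = max load = 12

12


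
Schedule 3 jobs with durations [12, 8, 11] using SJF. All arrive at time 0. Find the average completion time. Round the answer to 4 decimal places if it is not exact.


SJF order (ascending): [8, 11, 12]
Completion times:
  Job 1: burst=8, C=8
  Job 2: burst=11, C=19
  Job 3: burst=12, C=31
Average completion = 58/3 = 19.3333

19.3333


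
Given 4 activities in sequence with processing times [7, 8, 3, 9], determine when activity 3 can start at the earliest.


Activity 3 starts after activities 1 through 2 complete.
Predecessor durations: [7, 8]
ES = 7 + 8 = 15

15


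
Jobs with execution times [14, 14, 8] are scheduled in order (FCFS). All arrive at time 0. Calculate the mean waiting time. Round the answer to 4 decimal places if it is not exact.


FCFS order (as given): [14, 14, 8]
Waiting times:
  Job 1: wait = 0
  Job 2: wait = 14
  Job 3: wait = 28
Sum of waiting times = 42
Average waiting time = 42/3 = 14.0

14.0


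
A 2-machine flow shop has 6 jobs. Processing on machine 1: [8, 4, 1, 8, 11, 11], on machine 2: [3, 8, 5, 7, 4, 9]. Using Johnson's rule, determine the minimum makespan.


Apply Johnson's rule:
  Group 1 (a <= b): [(3, 1, 5), (2, 4, 8)]
  Group 2 (a > b): [(6, 11, 9), (4, 8, 7), (5, 11, 4), (1, 8, 3)]
Optimal job order: [3, 2, 6, 4, 5, 1]
Schedule:
  Job 3: M1 done at 1, M2 done at 6
  Job 2: M1 done at 5, M2 done at 14
  Job 6: M1 done at 16, M2 done at 25
  Job 4: M1 done at 24, M2 done at 32
  Job 5: M1 done at 35, M2 done at 39
  Job 1: M1 done at 43, M2 done at 46
Makespan = 46

46


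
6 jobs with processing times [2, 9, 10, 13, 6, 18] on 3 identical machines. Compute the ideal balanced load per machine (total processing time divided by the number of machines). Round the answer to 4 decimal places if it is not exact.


Total processing time = 2 + 9 + 10 + 13 + 6 + 18 = 58
Number of machines = 3
Ideal balanced load = 58 / 3 = 19.3333

19.3333


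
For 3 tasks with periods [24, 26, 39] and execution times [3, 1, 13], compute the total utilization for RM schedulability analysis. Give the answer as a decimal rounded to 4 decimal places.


Compute individual utilizations (exact fractions):
  Task 1: C/T = 3/24 = 1/8 (approx. 0.125)
  Task 2: C/T = 1/26 (approx. 0.0385)
  Task 3: C/T = 13/39 = 1/3 (approx. 0.3333)
Total utilization U = 1/8 + 1/26 + 1/3 = 155/312
Rounded to 4 decimal places: U = 0.4968
RM (Liu & Layland) bound for 3 tasks = 0.779763; compare with U = 155/312 (approx. 0.496795)
U <= bound, so schedulable by RM sufficient condition.

0.4968


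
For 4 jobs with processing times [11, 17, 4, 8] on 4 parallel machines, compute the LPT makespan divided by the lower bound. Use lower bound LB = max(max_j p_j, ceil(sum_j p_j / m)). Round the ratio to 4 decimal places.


LPT order: [17, 11, 8, 4]
Machine loads after assignment: [17, 11, 8, 4]
LPT makespan = 17
Lower bound = max(max_job, ceil(total/4)) = max(17, 10) = 17
Ratio = 17 / 17 = 1.0

1.0


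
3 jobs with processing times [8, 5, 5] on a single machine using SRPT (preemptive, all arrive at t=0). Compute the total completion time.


Since all jobs arrive at t=0, SRPT equals SPT ordering.
SPT order: [5, 5, 8]
Completion times:
  Job 1: p=5, C=5
  Job 2: p=5, C=10
  Job 3: p=8, C=18
Total completion time = 5 + 10 + 18 = 33

33


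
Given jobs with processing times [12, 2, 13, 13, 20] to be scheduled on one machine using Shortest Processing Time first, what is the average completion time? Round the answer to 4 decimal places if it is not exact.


Sort jobs by processing time (SPT order): [2, 12, 13, 13, 20]
Compute completion times sequentially:
  Job 1: processing = 2, completes at 2
  Job 2: processing = 12, completes at 14
  Job 3: processing = 13, completes at 27
  Job 4: processing = 13, completes at 40
  Job 5: processing = 20, completes at 60
Sum of completion times = 143
Average completion time = 143/5 = 28.6

28.6


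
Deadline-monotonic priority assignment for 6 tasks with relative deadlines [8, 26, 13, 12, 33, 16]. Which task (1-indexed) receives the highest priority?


Sort tasks by relative deadline (ascending):
  Task 1: deadline = 8
  Task 4: deadline = 12
  Task 3: deadline = 13
  Task 6: deadline = 16
  Task 2: deadline = 26
  Task 5: deadline = 33
Priority order (highest first): [1, 4, 3, 6, 2, 5]
Highest priority task = 1

1


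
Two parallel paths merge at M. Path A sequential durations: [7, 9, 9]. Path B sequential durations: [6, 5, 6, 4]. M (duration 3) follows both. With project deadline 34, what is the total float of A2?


Forward pass: ES(A2) = sum of predecessors on chain A = 7
EF = ES + duration = 7 + 9 = 16
Backward pass: LF(M) = deadline = 34; LS(M) = 34 - 3 = 31
LF(A2) = LS(M) - sum(successors on chain A) = 31 - 9 = 22
LS = LF - duration = 22 - 9 = 13
Total float = LS - ES = 13 - 7 = 6

6


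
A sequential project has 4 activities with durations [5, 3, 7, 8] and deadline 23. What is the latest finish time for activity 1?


LF(activity 1) = deadline - sum of successor durations
Successors: activities 2 through 4 with durations [3, 7, 8]
Sum of successor durations = 18
LF = 23 - 18 = 5

5


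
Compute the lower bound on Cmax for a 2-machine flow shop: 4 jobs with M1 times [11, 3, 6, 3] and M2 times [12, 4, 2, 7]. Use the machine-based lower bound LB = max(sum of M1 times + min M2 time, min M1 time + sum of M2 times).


LB1 = sum(M1 times) + min(M2 times) = 23 + 2 = 25
LB2 = min(M1 times) + sum(M2 times) = 3 + 25 = 28
Lower bound = max(LB1, LB2) = max(25, 28) = 28

28


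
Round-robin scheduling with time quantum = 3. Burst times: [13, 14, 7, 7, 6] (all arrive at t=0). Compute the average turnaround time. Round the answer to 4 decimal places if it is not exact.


Time quantum = 3
Execution trace:
  J1 runs 3 units, time = 3
  J2 runs 3 units, time = 6
  J3 runs 3 units, time = 9
  J4 runs 3 units, time = 12
  J5 runs 3 units, time = 15
  J1 runs 3 units, time = 18
  J2 runs 3 units, time = 21
  J3 runs 3 units, time = 24
  J4 runs 3 units, time = 27
  J5 runs 3 units, time = 30
  J1 runs 3 units, time = 33
  J2 runs 3 units, time = 36
  J3 runs 1 units, time = 37
  J4 runs 1 units, time = 38
  J1 runs 3 units, time = 41
  J2 runs 3 units, time = 44
  J1 runs 1 units, time = 45
  J2 runs 2 units, time = 47
Finish times: [45, 47, 37, 38, 30]
Average turnaround = 197/5 = 39.4

39.4


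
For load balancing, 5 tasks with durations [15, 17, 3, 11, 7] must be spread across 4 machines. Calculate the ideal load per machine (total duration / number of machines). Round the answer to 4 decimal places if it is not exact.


Total processing time = 15 + 17 + 3 + 11 + 7 = 53
Number of machines = 4
Ideal balanced load = 53 / 4 = 13.25

13.25


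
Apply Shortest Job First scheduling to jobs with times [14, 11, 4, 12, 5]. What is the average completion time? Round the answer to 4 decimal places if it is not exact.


SJF order (ascending): [4, 5, 11, 12, 14]
Completion times:
  Job 1: burst=4, C=4
  Job 2: burst=5, C=9
  Job 3: burst=11, C=20
  Job 4: burst=12, C=32
  Job 5: burst=14, C=46
Average completion = 111/5 = 22.2

22.2


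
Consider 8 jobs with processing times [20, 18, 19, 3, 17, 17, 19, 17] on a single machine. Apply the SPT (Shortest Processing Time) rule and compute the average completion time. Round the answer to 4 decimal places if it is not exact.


Sort jobs by processing time (SPT order): [3, 17, 17, 17, 18, 19, 19, 20]
Compute completion times sequentially:
  Job 1: processing = 3, completes at 3
  Job 2: processing = 17, completes at 20
  Job 3: processing = 17, completes at 37
  Job 4: processing = 17, completes at 54
  Job 5: processing = 18, completes at 72
  Job 6: processing = 19, completes at 91
  Job 7: processing = 19, completes at 110
  Job 8: processing = 20, completes at 130
Sum of completion times = 517
Average completion time = 517/8 = 64.625

64.625
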